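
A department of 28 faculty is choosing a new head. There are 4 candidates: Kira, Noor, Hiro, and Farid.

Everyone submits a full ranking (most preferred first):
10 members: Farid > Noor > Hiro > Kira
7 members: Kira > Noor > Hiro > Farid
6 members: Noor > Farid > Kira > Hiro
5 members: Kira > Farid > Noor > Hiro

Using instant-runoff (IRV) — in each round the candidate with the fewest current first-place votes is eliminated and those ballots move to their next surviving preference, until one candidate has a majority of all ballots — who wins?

Farid

Round 1: Kira 12, Noor 6, Hiro 0, Farid 10. Hiro eliminated.
Round 2: Kira 12, Noor 6, Farid 10. Noor eliminated.
Round 3: Kira 12, Farid 16. Farid has a majority (≥15).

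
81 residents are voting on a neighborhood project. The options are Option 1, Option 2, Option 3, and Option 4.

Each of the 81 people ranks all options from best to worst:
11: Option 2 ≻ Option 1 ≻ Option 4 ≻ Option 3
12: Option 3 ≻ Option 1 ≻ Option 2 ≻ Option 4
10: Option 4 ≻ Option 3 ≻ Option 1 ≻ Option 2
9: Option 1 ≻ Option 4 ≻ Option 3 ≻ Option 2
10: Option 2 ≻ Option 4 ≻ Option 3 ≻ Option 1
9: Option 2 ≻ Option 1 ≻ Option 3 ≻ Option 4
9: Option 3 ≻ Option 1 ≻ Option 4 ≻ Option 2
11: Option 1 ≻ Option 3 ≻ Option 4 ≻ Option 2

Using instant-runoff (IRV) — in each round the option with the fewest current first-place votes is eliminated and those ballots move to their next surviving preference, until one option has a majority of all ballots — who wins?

Option 3

Round 1: Option 1 20, Option 2 30, Option 3 21, Option 4 10. Option 4 eliminated.
Round 2: Option 1 20, Option 2 30, Option 3 31. Option 1 eliminated.
Round 3: Option 2 30, Option 3 51. Option 3 has a majority (≥41).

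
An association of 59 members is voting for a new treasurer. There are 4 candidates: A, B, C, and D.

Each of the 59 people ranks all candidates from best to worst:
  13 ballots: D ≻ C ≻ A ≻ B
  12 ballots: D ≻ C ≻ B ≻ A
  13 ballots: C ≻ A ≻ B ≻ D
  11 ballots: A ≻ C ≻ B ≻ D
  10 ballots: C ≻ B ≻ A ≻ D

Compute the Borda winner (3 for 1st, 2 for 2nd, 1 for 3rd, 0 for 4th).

C

A: 13×1 + 12×0 + 13×2 + 11×3 + 10×1 = 82
B: 13×0 + 12×1 + 13×1 + 11×1 + 10×2 = 56
C: 13×2 + 12×2 + 13×3 + 11×2 + 10×3 = 141
D: 13×3 + 12×3 + 13×0 + 11×0 + 10×0 = 75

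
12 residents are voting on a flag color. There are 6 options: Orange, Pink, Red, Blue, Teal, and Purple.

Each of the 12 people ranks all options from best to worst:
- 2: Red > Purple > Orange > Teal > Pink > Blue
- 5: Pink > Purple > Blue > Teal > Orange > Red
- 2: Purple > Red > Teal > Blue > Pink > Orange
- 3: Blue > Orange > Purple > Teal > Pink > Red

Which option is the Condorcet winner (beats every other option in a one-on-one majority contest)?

Purple vs Orange: 9–3
Purple vs Pink: 7–5
Purple vs Red: 10–2
Purple vs Blue: 9–3
Purple vs Teal: 12–0
Purple beats every other option.

Purple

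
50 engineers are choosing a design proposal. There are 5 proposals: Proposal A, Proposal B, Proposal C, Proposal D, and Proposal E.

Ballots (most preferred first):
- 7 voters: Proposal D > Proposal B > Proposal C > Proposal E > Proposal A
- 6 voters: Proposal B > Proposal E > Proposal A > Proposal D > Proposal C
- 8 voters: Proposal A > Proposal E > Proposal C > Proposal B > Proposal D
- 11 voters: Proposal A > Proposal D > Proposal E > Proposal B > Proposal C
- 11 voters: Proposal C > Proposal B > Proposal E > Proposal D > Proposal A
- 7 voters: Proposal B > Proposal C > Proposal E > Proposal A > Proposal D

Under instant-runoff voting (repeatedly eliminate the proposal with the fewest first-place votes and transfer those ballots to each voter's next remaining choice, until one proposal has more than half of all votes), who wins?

Proposal B

Round 1: Proposal A 19, Proposal B 13, Proposal C 11, Proposal D 7, Proposal E 0. Proposal E eliminated.
Round 2: Proposal A 19, Proposal B 13, Proposal C 11, Proposal D 7. Proposal D eliminated.
Round 3: Proposal A 19, Proposal B 20, Proposal C 11. Proposal C eliminated.
Round 4: Proposal A 19, Proposal B 31. Proposal B has a majority (≥26).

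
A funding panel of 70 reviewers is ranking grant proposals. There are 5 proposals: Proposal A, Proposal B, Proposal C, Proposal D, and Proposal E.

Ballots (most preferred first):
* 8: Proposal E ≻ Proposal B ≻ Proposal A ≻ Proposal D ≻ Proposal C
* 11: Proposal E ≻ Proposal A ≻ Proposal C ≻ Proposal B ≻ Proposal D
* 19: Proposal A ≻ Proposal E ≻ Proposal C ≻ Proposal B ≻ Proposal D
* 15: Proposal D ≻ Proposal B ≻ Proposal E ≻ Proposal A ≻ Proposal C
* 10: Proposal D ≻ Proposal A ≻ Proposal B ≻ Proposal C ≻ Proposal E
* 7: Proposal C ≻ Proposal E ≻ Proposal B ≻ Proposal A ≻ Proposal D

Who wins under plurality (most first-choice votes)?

First-place votes: Proposal A 19, Proposal B 0, Proposal C 7, Proposal D 25, Proposal E 19.

Proposal D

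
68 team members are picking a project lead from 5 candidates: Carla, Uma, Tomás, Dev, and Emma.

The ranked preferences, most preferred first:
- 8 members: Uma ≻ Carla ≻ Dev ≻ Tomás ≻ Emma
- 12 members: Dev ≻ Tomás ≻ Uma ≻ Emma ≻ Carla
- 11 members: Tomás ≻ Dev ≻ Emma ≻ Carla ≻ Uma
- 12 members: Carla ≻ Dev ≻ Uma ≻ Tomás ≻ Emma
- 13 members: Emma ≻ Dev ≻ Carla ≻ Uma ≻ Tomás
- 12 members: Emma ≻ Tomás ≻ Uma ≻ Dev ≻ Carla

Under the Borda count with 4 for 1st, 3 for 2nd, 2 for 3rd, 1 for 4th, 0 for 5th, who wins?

Dev

Carla: 8×3 + 12×0 + 11×1 + 12×4 + 13×2 + 12×0 = 109
Uma: 8×4 + 12×2 + 11×0 + 12×2 + 13×1 + 12×2 = 117
Tomás: 8×1 + 12×3 + 11×4 + 12×1 + 13×0 + 12×3 = 136
Dev: 8×2 + 12×4 + 11×3 + 12×3 + 13×3 + 12×1 = 184
Emma: 8×0 + 12×1 + 11×2 + 12×0 + 13×4 + 12×4 = 134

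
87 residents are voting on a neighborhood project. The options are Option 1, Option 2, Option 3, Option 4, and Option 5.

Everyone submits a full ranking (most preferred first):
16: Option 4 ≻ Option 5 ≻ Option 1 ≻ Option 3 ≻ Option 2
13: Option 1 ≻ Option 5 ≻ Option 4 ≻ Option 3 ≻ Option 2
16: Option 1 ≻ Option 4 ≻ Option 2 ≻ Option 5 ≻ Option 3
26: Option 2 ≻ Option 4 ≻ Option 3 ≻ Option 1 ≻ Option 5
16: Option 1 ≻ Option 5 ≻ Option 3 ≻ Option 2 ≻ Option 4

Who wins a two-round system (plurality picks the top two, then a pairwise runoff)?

Option 1

Round 1 first-place votes: Option 1 45, Option 2 26, Option 3 0, Option 4 16, Option 5 0. Option 1 and Option 2 advance.
Runoff: Option 1 is ranked above Option 2 on 61 ballots, Option 2 above Option 1 on 26.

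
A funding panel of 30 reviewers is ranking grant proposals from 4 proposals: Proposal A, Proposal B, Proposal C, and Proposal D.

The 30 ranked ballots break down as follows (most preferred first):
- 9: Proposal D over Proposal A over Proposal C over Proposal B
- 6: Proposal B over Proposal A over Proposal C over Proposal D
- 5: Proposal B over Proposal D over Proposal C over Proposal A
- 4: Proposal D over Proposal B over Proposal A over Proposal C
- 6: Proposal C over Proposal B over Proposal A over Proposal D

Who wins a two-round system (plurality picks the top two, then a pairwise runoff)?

Proposal B

Round 1 first-place votes: Proposal A 0, Proposal B 11, Proposal C 6, Proposal D 13. Proposal D and Proposal B advance.
Runoff: Proposal D is ranked above Proposal B on 13 ballots, Proposal B above Proposal D on 17.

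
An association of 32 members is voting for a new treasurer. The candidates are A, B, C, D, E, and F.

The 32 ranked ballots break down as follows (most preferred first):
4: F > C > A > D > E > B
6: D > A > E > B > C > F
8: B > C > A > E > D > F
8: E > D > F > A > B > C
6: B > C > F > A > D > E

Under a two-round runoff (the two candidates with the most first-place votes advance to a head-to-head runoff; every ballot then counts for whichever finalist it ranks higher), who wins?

E

Round 1 first-place votes: A 0, B 14, C 0, D 6, E 8, F 4. B and E advance.
Runoff: B is ranked above E on 14 ballots, E above B on 18.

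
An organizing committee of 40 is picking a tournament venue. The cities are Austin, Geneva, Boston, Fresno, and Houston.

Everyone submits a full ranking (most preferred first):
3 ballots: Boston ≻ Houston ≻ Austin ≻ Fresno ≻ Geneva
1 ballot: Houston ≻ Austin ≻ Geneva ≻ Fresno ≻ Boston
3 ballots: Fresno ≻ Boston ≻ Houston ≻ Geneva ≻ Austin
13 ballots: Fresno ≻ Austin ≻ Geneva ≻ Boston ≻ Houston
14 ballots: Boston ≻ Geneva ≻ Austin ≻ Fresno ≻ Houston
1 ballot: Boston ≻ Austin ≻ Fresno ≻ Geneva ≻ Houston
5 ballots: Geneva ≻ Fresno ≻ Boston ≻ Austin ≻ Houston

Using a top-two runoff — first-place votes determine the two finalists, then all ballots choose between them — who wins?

Round 1 first-place votes: Austin 0, Geneva 5, Boston 18, Fresno 16, Houston 1. Boston and Fresno advance.
Runoff: Boston is ranked above Fresno on 18 ballots, Fresno above Boston on 22.

Fresno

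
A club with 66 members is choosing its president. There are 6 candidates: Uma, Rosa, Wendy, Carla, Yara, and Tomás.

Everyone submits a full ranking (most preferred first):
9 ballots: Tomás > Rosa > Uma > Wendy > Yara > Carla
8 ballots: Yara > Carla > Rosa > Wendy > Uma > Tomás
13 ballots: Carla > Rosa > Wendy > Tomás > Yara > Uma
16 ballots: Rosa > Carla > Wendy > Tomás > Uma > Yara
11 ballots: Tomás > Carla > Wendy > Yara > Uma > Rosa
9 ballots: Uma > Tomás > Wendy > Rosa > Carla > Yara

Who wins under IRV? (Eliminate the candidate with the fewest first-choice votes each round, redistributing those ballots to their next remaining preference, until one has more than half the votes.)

Round 1: Uma 9, Rosa 16, Wendy 0, Carla 13, Yara 8, Tomás 20. Wendy eliminated.
Round 2: Uma 9, Rosa 16, Carla 13, Yara 8, Tomás 20. Yara eliminated.
Round 3: Uma 9, Rosa 16, Carla 21, Tomás 20. Uma eliminated.
Round 4: Rosa 16, Carla 21, Tomás 29. Rosa eliminated.
Round 5: Carla 37, Tomás 29. Carla has a majority (≥34).

Carla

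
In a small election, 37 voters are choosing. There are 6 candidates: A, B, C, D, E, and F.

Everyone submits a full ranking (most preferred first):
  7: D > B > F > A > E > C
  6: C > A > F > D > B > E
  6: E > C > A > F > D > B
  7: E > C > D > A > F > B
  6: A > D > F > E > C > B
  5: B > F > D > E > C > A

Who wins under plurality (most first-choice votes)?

E

First-place votes: A 6, B 5, C 6, D 7, E 13, F 0.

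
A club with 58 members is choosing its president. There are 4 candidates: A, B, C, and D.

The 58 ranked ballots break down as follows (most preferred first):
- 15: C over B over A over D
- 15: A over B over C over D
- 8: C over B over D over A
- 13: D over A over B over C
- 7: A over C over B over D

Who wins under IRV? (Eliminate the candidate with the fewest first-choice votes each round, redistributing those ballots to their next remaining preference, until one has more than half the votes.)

A

Round 1: A 22, B 0, C 23, D 13. B eliminated.
Round 2: A 22, C 23, D 13. D eliminated.
Round 3: A 35, C 23. A has a majority (≥30).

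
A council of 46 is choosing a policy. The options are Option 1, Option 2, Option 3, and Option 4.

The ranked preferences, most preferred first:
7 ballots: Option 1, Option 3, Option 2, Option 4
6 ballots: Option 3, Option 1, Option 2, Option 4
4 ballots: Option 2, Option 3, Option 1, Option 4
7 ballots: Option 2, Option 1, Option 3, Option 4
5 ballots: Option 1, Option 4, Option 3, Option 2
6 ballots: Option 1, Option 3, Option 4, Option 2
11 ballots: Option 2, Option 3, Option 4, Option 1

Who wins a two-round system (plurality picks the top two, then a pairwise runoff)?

Round 1 first-place votes: Option 1 18, Option 2 22, Option 3 6, Option 4 0. Option 2 and Option 1 advance.
Runoff: Option 2 is ranked above Option 1 on 22 ballots, Option 1 above Option 2 on 24.

Option 1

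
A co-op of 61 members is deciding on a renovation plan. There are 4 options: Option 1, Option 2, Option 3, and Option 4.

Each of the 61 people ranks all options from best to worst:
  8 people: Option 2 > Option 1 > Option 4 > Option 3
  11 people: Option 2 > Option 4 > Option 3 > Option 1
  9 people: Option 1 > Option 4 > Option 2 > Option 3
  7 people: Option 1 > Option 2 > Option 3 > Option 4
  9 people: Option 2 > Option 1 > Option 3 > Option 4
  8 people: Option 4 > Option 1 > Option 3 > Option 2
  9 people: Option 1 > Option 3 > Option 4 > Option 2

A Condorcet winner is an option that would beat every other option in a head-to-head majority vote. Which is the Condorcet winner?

Option 1 vs Option 2: 33–28
Option 1 vs Option 3: 50–11
Option 1 vs Option 4: 42–19
Option 1 beats every other option.

Option 1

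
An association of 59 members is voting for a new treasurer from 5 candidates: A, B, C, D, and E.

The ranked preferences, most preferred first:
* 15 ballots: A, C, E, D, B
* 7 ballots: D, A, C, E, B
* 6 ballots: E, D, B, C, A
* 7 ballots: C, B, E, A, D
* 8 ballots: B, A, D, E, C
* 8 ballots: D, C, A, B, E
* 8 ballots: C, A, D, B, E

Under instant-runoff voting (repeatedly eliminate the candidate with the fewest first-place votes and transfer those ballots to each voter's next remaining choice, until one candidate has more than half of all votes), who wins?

Round 1: A 15, B 8, C 15, D 15, E 6. E eliminated.
Round 2: A 15, B 8, C 15, D 21. B eliminated.
Round 3: A 23, C 15, D 21. C eliminated.
Round 4: A 38, D 21. A has a majority (≥30).

A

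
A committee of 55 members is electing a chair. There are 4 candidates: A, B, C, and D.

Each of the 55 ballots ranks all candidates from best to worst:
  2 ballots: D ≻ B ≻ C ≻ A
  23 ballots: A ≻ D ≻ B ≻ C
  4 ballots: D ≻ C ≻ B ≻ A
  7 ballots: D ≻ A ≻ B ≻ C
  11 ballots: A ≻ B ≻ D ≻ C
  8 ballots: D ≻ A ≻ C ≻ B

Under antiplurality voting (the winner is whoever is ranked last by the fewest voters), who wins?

D

Last-place votes: A 6, B 8, C 41, D 0.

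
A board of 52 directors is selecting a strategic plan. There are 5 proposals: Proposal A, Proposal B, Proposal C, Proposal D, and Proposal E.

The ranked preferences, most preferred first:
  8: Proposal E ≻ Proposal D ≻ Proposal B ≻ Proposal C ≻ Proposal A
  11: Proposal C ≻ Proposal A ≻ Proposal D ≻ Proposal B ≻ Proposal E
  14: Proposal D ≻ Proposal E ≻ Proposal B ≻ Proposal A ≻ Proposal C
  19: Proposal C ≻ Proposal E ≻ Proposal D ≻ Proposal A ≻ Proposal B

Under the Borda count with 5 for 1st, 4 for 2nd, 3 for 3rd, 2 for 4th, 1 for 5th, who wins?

Proposal D

Proposal A: 8×1 + 11×4 + 14×2 + 19×2 = 118
Proposal B: 8×3 + 11×2 + 14×3 + 19×1 = 107
Proposal C: 8×2 + 11×5 + 14×1 + 19×5 = 180
Proposal D: 8×4 + 11×3 + 14×5 + 19×3 = 192
Proposal E: 8×5 + 11×1 + 14×4 + 19×4 = 183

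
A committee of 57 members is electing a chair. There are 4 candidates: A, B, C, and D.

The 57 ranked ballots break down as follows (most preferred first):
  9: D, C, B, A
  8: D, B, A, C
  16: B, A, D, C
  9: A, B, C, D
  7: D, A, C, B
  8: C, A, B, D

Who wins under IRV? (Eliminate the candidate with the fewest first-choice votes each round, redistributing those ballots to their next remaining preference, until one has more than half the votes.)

Round 1: A 9, B 16, C 8, D 24. C eliminated.
Round 2: A 17, B 16, D 24. B eliminated.
Round 3: A 33, D 24. A has a majority (≥29).

A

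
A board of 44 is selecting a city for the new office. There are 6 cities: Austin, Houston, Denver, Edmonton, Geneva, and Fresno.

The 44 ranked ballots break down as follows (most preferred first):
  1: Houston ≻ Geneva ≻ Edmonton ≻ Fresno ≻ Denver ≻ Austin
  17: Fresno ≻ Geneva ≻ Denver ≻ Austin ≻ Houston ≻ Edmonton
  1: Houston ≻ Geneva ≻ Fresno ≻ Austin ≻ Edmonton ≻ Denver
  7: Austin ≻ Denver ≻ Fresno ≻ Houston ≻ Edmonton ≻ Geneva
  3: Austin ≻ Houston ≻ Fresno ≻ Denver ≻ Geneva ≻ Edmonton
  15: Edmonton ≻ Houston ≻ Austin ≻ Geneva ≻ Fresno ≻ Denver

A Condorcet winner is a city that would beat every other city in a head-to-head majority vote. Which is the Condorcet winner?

Austin

Austin vs Houston: 27–17
Austin vs Denver: 26–18
Austin vs Edmonton: 28–16
Austin vs Geneva: 25–19
Austin vs Fresno: 25–19
Austin beats every other city.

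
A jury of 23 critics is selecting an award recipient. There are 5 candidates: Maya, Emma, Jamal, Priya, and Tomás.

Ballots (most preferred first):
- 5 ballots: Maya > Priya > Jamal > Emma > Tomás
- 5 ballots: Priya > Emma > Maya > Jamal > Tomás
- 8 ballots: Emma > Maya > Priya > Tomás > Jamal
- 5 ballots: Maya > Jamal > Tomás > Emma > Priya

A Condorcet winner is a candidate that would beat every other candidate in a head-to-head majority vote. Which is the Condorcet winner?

Emma vs Maya: 13–10
Emma vs Jamal: 13–10
Emma vs Priya: 13–10
Emma vs Tomás: 18–5
Emma beats every other candidate.

Emma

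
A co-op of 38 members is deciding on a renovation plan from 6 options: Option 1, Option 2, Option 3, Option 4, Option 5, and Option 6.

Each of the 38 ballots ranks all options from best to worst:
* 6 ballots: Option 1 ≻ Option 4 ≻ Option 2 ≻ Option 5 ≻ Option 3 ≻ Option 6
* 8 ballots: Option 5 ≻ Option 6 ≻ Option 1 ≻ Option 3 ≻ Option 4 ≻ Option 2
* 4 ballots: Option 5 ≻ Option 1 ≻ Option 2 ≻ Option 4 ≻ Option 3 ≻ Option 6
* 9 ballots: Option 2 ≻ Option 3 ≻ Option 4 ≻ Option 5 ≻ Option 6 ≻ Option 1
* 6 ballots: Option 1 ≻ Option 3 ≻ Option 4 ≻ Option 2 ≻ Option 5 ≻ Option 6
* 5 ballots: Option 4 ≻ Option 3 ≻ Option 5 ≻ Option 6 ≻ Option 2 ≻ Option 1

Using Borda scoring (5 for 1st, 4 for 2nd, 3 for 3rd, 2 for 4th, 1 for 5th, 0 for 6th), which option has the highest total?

Option 5

Option 1: 6×5 + 8×3 + 4×4 + 9×0 + 6×5 + 5×0 = 100
Option 2: 6×3 + 8×0 + 4×3 + 9×5 + 6×2 + 5×1 = 92
Option 3: 6×1 + 8×2 + 4×1 + 9×4 + 6×4 + 5×4 = 106
Option 4: 6×4 + 8×1 + 4×2 + 9×3 + 6×3 + 5×5 = 110
Option 5: 6×2 + 8×5 + 4×5 + 9×2 + 6×1 + 5×3 = 111
Option 6: 6×0 + 8×4 + 4×0 + 9×1 + 6×0 + 5×2 = 51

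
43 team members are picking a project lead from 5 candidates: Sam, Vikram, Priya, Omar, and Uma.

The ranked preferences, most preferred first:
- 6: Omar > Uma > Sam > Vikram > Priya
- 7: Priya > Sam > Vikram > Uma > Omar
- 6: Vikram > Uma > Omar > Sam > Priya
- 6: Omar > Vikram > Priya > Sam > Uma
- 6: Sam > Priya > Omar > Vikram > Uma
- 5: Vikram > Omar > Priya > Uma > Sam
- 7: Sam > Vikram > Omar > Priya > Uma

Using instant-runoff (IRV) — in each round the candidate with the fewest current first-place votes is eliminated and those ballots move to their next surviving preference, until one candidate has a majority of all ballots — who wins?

Round 1: Sam 13, Vikram 11, Priya 7, Omar 12, Uma 0. Uma eliminated.
Round 2: Sam 13, Vikram 11, Priya 7, Omar 12. Priya eliminated.
Round 3: Sam 20, Vikram 11, Omar 12. Vikram eliminated.
Round 4: Sam 20, Omar 23. Omar has a majority (≥22).

Omar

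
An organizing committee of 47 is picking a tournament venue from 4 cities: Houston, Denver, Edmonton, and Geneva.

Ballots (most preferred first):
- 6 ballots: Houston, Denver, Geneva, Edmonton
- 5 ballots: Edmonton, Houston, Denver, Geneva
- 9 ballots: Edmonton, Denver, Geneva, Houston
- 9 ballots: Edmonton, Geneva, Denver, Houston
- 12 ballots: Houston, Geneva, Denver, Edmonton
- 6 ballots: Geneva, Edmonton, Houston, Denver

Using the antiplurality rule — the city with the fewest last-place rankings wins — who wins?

Last-place votes: Houston 18, Denver 6, Edmonton 18, Geneva 5.

Geneva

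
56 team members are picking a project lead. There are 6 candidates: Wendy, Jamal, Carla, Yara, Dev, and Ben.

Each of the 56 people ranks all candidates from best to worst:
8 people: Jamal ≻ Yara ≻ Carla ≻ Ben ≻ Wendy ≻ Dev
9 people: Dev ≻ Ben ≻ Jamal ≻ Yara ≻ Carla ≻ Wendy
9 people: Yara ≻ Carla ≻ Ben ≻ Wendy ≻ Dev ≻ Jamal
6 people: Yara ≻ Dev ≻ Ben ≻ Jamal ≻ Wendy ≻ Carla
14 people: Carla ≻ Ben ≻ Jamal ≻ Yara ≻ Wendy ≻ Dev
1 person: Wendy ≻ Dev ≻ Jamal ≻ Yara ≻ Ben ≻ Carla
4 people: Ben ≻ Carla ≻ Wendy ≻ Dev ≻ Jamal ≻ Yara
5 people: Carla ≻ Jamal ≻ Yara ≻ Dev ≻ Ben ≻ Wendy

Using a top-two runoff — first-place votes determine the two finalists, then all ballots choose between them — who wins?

Round 1 first-place votes: Wendy 1, Jamal 8, Carla 19, Yara 15, Dev 9, Ben 4. Carla and Yara advance.
Runoff: Carla is ranked above Yara on 23 ballots, Yara above Carla on 33.

Yara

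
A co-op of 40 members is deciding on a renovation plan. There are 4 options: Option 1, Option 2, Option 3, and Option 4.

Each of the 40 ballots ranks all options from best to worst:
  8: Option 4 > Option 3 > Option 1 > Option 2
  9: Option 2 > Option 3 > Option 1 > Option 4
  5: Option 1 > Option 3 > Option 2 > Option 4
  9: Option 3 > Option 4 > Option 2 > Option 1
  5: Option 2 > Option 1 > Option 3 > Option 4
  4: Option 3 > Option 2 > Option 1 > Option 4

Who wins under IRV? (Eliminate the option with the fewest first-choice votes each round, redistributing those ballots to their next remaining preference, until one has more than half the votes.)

Option 3

Round 1: Option 1 5, Option 2 14, Option 3 13, Option 4 8. Option 1 eliminated.
Round 2: Option 2 14, Option 3 18, Option 4 8. Option 4 eliminated.
Round 3: Option 2 14, Option 3 26. Option 3 has a majority (≥21).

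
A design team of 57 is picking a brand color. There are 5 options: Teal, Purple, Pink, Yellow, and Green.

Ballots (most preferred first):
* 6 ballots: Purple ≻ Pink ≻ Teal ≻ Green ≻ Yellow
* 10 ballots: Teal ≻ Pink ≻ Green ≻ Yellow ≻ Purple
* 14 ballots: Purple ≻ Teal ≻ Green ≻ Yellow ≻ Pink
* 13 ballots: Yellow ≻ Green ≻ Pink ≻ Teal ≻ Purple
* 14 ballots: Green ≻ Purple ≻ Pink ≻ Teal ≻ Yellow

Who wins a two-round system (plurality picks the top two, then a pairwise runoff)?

Green

Round 1 first-place votes: Teal 10, Purple 20, Pink 0, Yellow 13, Green 14. Purple and Green advance.
Runoff: Purple is ranked above Green on 20 ballots, Green above Purple on 37.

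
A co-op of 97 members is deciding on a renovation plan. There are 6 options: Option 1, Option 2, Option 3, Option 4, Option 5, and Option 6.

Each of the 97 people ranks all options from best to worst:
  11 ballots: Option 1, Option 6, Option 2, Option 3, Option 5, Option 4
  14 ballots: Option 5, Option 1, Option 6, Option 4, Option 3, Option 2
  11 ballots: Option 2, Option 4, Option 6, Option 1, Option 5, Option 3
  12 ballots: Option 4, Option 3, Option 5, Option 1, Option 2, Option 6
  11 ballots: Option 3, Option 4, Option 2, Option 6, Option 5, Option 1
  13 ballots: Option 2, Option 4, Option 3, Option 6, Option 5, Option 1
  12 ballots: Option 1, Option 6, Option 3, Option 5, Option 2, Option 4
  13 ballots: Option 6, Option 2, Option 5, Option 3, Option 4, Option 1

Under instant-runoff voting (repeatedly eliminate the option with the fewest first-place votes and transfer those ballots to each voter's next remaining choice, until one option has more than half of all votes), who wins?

Round 1: Option 1 23, Option 2 24, Option 3 11, Option 4 12, Option 5 14, Option 6 13. Option 3 eliminated.
Round 2: Option 1 23, Option 2 24, Option 4 23, Option 5 14, Option 6 13. Option 6 eliminated.
Round 3: Option 1 23, Option 2 37, Option 4 23, Option 5 14. Option 5 eliminated.
Round 4: Option 1 37, Option 2 37, Option 4 23. Option 4 eliminated.
Round 5: Option 1 49, Option 2 48. Option 1 has a majority (≥49).

Option 1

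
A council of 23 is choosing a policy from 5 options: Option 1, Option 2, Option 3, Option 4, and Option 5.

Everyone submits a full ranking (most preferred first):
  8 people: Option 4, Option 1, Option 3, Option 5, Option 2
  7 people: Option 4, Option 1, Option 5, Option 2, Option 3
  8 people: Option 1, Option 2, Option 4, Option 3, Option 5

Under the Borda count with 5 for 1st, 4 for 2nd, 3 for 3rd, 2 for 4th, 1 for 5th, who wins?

Option 1: 8×4 + 7×4 + 8×5 = 100
Option 2: 8×1 + 7×2 + 8×4 = 54
Option 3: 8×3 + 7×1 + 8×2 = 47
Option 4: 8×5 + 7×5 + 8×3 = 99
Option 5: 8×2 + 7×3 + 8×1 = 45

Option 1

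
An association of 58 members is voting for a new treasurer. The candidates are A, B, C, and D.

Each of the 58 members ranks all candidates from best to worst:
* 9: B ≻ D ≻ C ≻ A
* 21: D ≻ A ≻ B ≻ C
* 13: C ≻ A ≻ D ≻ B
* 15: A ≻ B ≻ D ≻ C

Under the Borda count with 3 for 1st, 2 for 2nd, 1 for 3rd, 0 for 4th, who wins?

A: 9×0 + 21×2 + 13×2 + 15×3 = 113
B: 9×3 + 21×1 + 13×0 + 15×2 = 78
C: 9×1 + 21×0 + 13×3 + 15×0 = 48
D: 9×2 + 21×3 + 13×1 + 15×1 = 109

A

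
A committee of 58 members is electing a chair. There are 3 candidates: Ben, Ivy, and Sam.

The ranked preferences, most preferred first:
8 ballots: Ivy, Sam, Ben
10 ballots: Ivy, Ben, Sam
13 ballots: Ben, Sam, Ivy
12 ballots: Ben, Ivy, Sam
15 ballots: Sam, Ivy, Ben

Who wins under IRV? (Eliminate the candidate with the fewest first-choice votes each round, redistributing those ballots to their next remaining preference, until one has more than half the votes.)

Round 1: Ben 25, Ivy 18, Sam 15. Sam eliminated.
Round 2: Ben 25, Ivy 33. Ivy has a majority (≥30).

Ivy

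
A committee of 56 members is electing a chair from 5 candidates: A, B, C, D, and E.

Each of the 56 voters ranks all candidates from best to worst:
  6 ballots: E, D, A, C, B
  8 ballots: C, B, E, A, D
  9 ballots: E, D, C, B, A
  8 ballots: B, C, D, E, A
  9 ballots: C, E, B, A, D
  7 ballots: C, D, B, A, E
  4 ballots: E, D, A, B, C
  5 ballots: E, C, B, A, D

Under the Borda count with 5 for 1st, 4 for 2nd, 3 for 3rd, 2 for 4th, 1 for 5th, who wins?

A: 6×3 + 8×2 + 9×1 + 8×1 + 9×2 + 7×2 + 4×3 + 5×2 = 105
B: 6×1 + 8×4 + 9×2 + 8×5 + 9×3 + 7×3 + 4×2 + 5×3 = 167
C: 6×2 + 8×5 + 9×3 + 8×4 + 9×5 + 7×5 + 4×1 + 5×4 = 215
D: 6×4 + 8×1 + 9×4 + 8×3 + 9×1 + 7×4 + 4×4 + 5×1 = 150
E: 6×5 + 8×3 + 9×5 + 8×2 + 9×4 + 7×1 + 4×5 + 5×5 = 203

C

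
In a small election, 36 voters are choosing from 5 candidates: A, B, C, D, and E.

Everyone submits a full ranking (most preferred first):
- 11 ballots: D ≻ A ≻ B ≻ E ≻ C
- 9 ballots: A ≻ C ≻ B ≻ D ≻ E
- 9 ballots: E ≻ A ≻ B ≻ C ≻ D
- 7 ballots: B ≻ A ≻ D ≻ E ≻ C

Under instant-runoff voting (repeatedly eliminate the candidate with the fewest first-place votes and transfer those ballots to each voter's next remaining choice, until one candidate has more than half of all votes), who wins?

A

Round 1: A 9, B 7, C 0, D 11, E 9. C eliminated.
Round 2: A 9, B 7, D 11, E 9. B eliminated.
Round 3: A 16, D 11, E 9. E eliminated.
Round 4: A 25, D 11. A has a majority (≥19).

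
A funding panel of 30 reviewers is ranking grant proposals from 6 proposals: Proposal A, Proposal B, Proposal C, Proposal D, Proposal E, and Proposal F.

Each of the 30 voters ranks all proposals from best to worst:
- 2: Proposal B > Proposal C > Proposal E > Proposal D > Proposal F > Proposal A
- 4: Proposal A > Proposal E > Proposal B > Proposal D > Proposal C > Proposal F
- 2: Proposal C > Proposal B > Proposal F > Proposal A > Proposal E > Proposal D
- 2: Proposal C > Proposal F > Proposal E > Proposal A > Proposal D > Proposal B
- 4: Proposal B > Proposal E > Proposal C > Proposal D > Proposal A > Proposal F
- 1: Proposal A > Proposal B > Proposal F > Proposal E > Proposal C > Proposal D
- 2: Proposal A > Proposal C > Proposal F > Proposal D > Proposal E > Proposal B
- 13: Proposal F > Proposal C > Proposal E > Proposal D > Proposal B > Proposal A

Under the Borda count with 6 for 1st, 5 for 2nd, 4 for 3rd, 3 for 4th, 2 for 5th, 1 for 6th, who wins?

Proposal C

Proposal A: 2×1 + 4×6 + 2×3 + 2×3 + 4×2 + 1×6 + 2×6 + 13×1 = 77
Proposal B: 2×6 + 4×4 + 2×5 + 2×1 + 4×6 + 1×5 + 2×1 + 13×2 = 97
Proposal C: 2×5 + 4×2 + 2×6 + 2×6 + 4×4 + 1×2 + 2×5 + 13×5 = 135
Proposal D: 2×3 + 4×3 + 2×1 + 2×2 + 4×3 + 1×1 + 2×3 + 13×3 = 82
Proposal E: 2×4 + 4×5 + 2×2 + 2×4 + 4×5 + 1×3 + 2×2 + 13×4 = 119
Proposal F: 2×2 + 4×1 + 2×4 + 2×5 + 4×1 + 1×4 + 2×4 + 13×6 = 120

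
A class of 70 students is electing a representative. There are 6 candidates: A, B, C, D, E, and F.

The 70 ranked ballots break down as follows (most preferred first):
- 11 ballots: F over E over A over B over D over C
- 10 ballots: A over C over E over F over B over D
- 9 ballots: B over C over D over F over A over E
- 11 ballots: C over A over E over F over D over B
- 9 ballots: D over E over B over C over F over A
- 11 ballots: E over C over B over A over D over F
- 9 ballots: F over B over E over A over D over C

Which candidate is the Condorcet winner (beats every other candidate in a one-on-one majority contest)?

E

E vs A: 40–30
E vs B: 52–18
E vs C: 40–30
E vs D: 52–18
E vs F: 41–29
E beats every other candidate.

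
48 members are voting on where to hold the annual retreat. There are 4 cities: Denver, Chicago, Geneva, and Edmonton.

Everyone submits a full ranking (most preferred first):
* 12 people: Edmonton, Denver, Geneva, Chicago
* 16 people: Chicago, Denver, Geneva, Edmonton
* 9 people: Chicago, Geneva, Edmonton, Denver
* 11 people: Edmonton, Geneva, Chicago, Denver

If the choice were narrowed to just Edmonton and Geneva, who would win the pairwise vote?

Geneva

Edmonton is ranked above Geneva on 23 ballots; Geneva above Edmonton on 25.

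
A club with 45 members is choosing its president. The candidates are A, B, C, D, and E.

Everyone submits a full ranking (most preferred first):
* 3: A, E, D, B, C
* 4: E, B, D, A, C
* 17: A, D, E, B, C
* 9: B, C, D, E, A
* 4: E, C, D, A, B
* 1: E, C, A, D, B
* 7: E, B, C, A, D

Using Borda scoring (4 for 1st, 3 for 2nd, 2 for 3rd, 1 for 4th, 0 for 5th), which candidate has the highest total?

E

A: 3×4 + 4×1 + 17×4 + 9×0 + 4×1 + 1×2 + 7×1 = 97
B: 3×1 + 4×3 + 17×1 + 9×4 + 4×0 + 1×0 + 7×3 = 89
C: 3×0 + 4×0 + 17×0 + 9×3 + 4×3 + 1×3 + 7×2 = 56
D: 3×2 + 4×2 + 17×3 + 9×2 + 4×2 + 1×1 + 7×0 = 92
E: 3×3 + 4×4 + 17×2 + 9×1 + 4×4 + 1×4 + 7×4 = 116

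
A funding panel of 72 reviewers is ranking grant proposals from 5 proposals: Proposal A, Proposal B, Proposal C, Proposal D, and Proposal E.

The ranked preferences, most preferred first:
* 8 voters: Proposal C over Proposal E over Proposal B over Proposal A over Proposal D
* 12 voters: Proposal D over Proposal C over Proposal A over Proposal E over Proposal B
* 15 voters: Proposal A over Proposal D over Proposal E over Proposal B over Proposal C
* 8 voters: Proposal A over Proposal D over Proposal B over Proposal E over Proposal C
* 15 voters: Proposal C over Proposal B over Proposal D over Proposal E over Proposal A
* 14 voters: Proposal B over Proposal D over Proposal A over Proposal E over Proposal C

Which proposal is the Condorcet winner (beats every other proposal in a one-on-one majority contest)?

Proposal B vs Proposal A: 37–35
Proposal B vs Proposal C: 37–35
Proposal B vs Proposal D: 37–35
Proposal B vs Proposal E: 37–35
Proposal B beats every other proposal.

Proposal B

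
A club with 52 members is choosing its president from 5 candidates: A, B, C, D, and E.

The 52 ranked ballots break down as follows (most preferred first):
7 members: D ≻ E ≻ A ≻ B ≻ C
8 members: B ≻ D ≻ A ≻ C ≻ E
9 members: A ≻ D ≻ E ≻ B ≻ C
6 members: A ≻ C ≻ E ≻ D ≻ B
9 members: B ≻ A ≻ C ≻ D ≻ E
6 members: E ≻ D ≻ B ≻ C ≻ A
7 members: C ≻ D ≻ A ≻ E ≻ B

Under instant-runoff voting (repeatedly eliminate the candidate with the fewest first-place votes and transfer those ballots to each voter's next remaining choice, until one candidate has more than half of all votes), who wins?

D

Round 1: A 15, B 17, C 7, D 7, E 6. E eliminated.
Round 2: A 15, B 17, C 7, D 13. C eliminated.
Round 3: A 15, B 17, D 20. A eliminated.
Round 4: B 17, D 35. D has a majority (≥27).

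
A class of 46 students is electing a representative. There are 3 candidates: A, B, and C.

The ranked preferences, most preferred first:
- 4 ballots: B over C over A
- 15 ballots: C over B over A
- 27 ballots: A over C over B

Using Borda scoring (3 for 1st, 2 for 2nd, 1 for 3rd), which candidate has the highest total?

C

A: 4×1 + 15×1 + 27×3 = 100
B: 4×3 + 15×2 + 27×1 = 69
C: 4×2 + 15×3 + 27×2 = 107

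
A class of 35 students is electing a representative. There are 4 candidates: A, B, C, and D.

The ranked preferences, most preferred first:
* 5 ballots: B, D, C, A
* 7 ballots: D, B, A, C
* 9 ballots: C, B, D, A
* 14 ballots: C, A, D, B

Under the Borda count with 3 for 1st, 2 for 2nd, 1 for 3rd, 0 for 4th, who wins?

A: 5×0 + 7×1 + 9×0 + 14×2 = 35
B: 5×3 + 7×2 + 9×2 + 14×0 = 47
C: 5×1 + 7×0 + 9×3 + 14×3 = 74
D: 5×2 + 7×3 + 9×1 + 14×1 = 54

C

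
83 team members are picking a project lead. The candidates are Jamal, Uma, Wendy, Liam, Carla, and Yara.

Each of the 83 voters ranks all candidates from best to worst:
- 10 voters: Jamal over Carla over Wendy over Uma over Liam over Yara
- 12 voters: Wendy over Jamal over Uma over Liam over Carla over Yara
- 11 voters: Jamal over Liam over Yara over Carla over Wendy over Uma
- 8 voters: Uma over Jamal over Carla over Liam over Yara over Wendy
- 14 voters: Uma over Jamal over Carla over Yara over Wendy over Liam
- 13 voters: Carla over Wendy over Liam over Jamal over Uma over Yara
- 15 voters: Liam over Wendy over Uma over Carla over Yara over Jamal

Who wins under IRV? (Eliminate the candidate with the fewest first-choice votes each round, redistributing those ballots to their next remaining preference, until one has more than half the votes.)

Jamal

Round 1: Jamal 21, Uma 22, Wendy 12, Liam 15, Carla 13, Yara 0. Yara eliminated.
Round 2: Jamal 21, Uma 22, Wendy 12, Liam 15, Carla 13. Wendy eliminated.
Round 3: Jamal 33, Uma 22, Liam 15, Carla 13. Carla eliminated.
Round 4: Jamal 33, Uma 22, Liam 28. Uma eliminated.
Round 5: Jamal 55, Liam 28. Jamal has a majority (≥42).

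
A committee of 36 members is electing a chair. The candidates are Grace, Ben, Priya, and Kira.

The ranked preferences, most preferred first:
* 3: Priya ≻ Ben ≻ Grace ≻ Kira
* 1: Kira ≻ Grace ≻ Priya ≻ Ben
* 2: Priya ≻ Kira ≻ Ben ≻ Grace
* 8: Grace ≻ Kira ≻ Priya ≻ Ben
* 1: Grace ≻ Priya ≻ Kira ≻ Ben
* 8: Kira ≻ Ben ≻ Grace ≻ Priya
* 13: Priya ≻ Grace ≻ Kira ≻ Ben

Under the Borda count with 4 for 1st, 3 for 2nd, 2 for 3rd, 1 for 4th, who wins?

Grace

Grace: 3×2 + 1×3 + 2×1 + 8×4 + 1×4 + 8×2 + 13×3 = 102
Ben: 3×3 + 1×1 + 2×2 + 8×1 + 1×1 + 8×3 + 13×1 = 60
Priya: 3×4 + 1×2 + 2×4 + 8×2 + 1×3 + 8×1 + 13×4 = 101
Kira: 3×1 + 1×4 + 2×3 + 8×3 + 1×2 + 8×4 + 13×2 = 97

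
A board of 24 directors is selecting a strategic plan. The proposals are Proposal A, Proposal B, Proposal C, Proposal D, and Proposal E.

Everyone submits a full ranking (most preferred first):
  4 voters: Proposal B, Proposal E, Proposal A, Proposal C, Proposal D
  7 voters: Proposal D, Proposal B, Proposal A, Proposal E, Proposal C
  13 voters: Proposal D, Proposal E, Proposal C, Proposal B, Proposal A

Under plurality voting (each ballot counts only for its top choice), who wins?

Proposal D

First-place votes: Proposal A 0, Proposal B 4, Proposal C 0, Proposal D 20, Proposal E 0.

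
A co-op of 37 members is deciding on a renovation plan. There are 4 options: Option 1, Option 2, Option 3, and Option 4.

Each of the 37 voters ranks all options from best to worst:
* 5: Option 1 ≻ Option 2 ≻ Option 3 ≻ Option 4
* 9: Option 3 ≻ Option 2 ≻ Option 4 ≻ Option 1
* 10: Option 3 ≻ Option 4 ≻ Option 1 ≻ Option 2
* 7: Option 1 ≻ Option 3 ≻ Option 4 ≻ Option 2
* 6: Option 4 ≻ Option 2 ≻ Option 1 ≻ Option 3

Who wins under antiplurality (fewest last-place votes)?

Last-place votes: Option 1 9, Option 2 17, Option 3 6, Option 4 5.

Option 4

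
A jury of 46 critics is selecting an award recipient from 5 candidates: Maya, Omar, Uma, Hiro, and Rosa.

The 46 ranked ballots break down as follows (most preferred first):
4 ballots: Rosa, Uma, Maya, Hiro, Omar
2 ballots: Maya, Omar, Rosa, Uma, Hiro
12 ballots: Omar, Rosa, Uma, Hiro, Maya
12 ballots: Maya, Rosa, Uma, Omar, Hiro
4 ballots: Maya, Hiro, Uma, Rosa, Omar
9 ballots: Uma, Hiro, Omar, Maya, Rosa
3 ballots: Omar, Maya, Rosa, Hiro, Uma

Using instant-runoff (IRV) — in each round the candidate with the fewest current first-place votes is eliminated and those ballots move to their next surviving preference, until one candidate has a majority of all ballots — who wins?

Omar

Round 1: Maya 18, Omar 15, Uma 9, Hiro 0, Rosa 4. Hiro eliminated.
Round 2: Maya 18, Omar 15, Uma 9, Rosa 4. Rosa eliminated.
Round 3: Maya 18, Omar 15, Uma 13. Uma eliminated.
Round 4: Maya 22, Omar 24. Omar has a majority (≥24).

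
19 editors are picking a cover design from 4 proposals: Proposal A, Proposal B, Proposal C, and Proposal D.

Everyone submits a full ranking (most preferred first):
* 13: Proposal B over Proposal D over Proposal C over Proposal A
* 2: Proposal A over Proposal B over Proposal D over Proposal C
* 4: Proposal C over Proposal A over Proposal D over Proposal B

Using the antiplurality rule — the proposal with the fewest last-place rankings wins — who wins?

Last-place votes: Proposal A 13, Proposal B 4, Proposal C 2, Proposal D 0.

Proposal D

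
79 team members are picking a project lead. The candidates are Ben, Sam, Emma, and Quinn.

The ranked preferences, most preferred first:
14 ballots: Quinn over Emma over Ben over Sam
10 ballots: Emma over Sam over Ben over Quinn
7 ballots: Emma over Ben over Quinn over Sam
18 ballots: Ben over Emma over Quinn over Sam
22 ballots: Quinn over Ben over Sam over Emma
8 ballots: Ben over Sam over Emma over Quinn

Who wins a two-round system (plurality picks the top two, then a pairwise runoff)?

Round 1 first-place votes: Ben 26, Sam 0, Emma 17, Quinn 36. Quinn and Ben advance.
Runoff: Quinn is ranked above Ben on 36 ballots, Ben above Quinn on 43.

Ben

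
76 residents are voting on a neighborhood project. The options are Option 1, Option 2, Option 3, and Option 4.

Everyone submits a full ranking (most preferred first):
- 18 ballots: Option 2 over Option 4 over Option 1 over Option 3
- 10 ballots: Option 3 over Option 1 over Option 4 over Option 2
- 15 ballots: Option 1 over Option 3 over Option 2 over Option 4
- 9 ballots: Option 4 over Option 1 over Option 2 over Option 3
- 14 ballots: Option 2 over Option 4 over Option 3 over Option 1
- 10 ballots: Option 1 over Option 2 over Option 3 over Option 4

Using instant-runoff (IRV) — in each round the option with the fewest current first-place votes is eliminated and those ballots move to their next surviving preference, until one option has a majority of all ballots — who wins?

Round 1: Option 1 25, Option 2 32, Option 3 10, Option 4 9. Option 4 eliminated.
Round 2: Option 1 34, Option 2 32, Option 3 10. Option 3 eliminated.
Round 3: Option 1 44, Option 2 32. Option 1 has a majority (≥39).

Option 1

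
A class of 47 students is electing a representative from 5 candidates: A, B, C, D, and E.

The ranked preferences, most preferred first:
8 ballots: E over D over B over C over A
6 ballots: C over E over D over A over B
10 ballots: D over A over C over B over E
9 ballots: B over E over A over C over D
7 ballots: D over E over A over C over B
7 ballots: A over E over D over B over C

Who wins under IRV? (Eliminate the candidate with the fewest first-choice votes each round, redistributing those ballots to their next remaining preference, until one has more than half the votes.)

Round 1: A 7, B 9, C 6, D 17, E 8. C eliminated.
Round 2: A 7, B 9, D 17, E 14. A eliminated.
Round 3: B 9, D 17, E 21. B eliminated.
Round 4: D 17, E 30. E has a majority (≥24).

E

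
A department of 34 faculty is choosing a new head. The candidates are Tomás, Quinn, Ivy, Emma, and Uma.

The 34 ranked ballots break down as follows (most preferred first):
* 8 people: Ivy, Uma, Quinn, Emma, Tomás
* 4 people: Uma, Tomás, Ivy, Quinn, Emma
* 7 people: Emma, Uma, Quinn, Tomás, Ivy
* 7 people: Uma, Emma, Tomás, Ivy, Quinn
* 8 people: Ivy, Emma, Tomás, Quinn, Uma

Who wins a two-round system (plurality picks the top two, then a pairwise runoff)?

Round 1 first-place votes: Tomás 0, Quinn 0, Ivy 16, Emma 7, Uma 11. Ivy and Uma advance.
Runoff: Ivy is ranked above Uma on 16 ballots, Uma above Ivy on 18.

Uma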